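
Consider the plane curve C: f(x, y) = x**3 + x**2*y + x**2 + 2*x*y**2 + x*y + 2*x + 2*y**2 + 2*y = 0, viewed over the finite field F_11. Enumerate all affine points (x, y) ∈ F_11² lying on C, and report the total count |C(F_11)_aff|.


Affine F_11-points: {(0, 0), (0, 10), (4, 0), (6, 0), (10, 1)}; count = 5.

For each of the 121 pairs (x, y) ∈ F_11², evaluate f(x, y) mod 11. Record the zeros.
  x = 0: [0↦0, 1↦4, 2↦1, 3↦2, 4↦7, 5↦5, 6↦7, 7↦2, 8↦1, 9↦4, 10↦0]  zeros at y ∈ {0, 10}
  x = 1: [0↦4, 1↦1, 2↦6, 3↦8, 4↦7, 5↦3, 6↦7, 7↦8, 8↦6, 9↦1, 10↦4]  zeros at y ∈ ∅
  x = 2: [0↦5, 1↦8, 2↦1, 3↦6, 4↦1, 5↦8, 6↦5, 7↦3, 8↦2, 9↦2, 10↦3]  zeros at y ∈ ∅
  x = 3: [0↦9, 1↦9, 2↦3, 3↦2, 4↦6, 5↦4, 6↦7, 7↦4, 8↦6, 9↦2, 10↦3]  zeros at y ∈ ∅
  x = 4: [0↦0, 1↦10, 2↦7, 3↦2, 4↦6, 5↦8, 6↦8, 7↦6, 8↦2, 9↦7, 10↦10]  zeros at y ∈ {0}
  x = 5: [0↦6, 1↦6, 2↦8, 3↦1, 4↦7, 5↦4, 6↦3, 7↦4, 8↦7, 9↦1, 10↦8]  zeros at y ∈ ∅
  x = 6: [0↦0, 1↦3, 2↦1, 3↦5, 4↦4, 5↦9, 6↦9, 7↦4, 8↦5, 9↦1, 10↦3]  zeros at y ∈ {0}
  x = 7: [0↦10, 1↦7, 2↦3, 3↦9, 4↦3, 5↦7, 6↦10, 7↦1, 8↦2, 9↦2, 10↦1]  zeros at y ∈ ∅
  x = 8: [0↦9, 1↦2, 2↦9, 3↦8, 4↦10, 5↦4, 6↦1, 7↦1, 8↦4, 9↦10, 10↦8]  zeros at y ∈ ∅
  x = 9: [0↦3, 1↦5, 2↦3, 3↦8, 4↦9, 5↦6, 6↦10, 7↦10, 8↦6, 9↦9, 10↦8]  zeros at y ∈ ∅
  x = 10: [0↦9, 1↦0, 2↦2, 3↦4, 4↦6, 5↦8, 6↦10, 7↦1, 8↦3, 9↦5, 10↦7]  zeros at y ∈ {1}
Collecting zeros: affine points = {(0, 0), (0, 10), (4, 0), (6, 0), (10, 1)}.
Total count |C(F_11)_aff| = 5.


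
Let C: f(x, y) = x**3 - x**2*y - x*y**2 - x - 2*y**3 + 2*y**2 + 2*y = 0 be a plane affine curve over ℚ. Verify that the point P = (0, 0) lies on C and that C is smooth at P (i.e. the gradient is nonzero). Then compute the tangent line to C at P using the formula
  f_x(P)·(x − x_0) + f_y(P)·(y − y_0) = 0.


Tangent line at P: -x + 2*y = 0.

Step 1: f(0, 0) = 0, so P lies on C.
Step 2: partial derivatives
  f_x(x, y) = 3*x**2 - 2*x*y - y**2 - 1, f_y(x, y) = -x**2 - 2*x*y - 6*y**2 + 4*y + 2.
  f_x(P) = -1, f_y(P) = 2 (gradient nonzero, so P is smooth).
Step 3: tangent line at P: -1·(x − 0) + 2·(y − 0) = 0.
Expanding: -x + 2*y = 0.


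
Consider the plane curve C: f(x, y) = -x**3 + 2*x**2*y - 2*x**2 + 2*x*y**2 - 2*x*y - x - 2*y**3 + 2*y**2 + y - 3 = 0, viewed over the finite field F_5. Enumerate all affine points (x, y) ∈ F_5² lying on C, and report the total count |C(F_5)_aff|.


Affine F_5-points: {(0, 4), (1, 2), (4, 1)}; count = 3.

For each of the 25 pairs (x, y) ∈ F_5², evaluate f(x, y) mod 5. Record the zeros.
  x = 0: [0↦2, 1↦3, 2↦1, 3↦4, 4↦0]  zeros at y ∈ {4}
  x = 1: [0↦3, 1↦1, 2↦0, 3↦3, 4↦3]  zeros at y ∈ {2}
  x = 2: [0↦4, 1↦3, 2↦2, 3↦4, 4↦2]  zeros at y ∈ ∅
  x = 3: [0↦4, 1↦3, 2↦1, 3↦1, 4↦1]  zeros at y ∈ ∅
  x = 4: [0↦2, 1↦0, 2↦1, 3↦3, 4↦4]  zeros at y ∈ {1}
Collecting zeros: affine points = {(0, 4), (1, 2), (4, 1)}.
Total count |C(F_5)_aff| = 3.


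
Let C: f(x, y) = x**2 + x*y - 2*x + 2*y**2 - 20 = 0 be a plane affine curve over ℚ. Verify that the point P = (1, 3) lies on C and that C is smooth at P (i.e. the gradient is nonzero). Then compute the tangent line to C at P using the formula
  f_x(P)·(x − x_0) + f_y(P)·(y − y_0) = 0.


Tangent line at P: 3*x + 13*y - 42 = 0.

Step 1: f(1, 3) = 0, so P lies on C.
Step 2: partial derivatives
  f_x(x, y) = 2*x + y - 2, f_y(x, y) = x + 4*y.
  f_x(P) = 3, f_y(P) = 13 (gradient nonzero, so P is smooth).
Step 3: tangent line at P: 3·(x − 1) + 13·(y − 3) = 0.
Expanding: 3*x + 13*y - 42 = 0.


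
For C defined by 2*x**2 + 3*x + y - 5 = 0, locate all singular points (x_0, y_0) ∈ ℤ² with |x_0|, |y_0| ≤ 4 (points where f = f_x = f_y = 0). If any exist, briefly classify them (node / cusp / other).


No singular points in the scanned grid; C is smooth there.

Compute partial derivatives:
  f_x = 4*x + 3.
  f_y = 1.
f_y = 1 is a nonzero constant, so f_y never vanishes: no point (x, y) can satisfy f = f_x = f_y = 0. In particular no (x, y) ∈ {−4, ..., 4}² is singular; the curve is smooth.


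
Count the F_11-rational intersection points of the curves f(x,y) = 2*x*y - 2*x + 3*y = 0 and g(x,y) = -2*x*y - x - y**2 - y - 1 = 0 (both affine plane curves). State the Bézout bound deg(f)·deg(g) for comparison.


Common zeros: {(6, 3)}; count = 1; Bézout bound = 4.

deg(f) = 2, deg(g) = 2, so Bézout bound = 4.
Scan x ∈ F_11. For each x, list the y ∈ F_11 with f(x, y) ≡ 0 and those with g(x, y) ≡ 0 (mod 11); the common zeros in that column are the intersection.
  x = 0: f ≡ 0 at y ∈ {0}; g ≡ 0 at y ∈ ∅; common: ∅.
  x = 1: f ≡ 0 at y ∈ {7}; g ≡ 0 at y ∈ {9, 10}; common: ∅.
  x = 2: f ≡ 0 at y ∈ {10}; g ≡ 0 at y ∈ ∅; common: ∅.
  x = 3: f ≡ 0 at y ∈ {8}; g ≡ 0 at y ∈ {2}; common: ∅.
  x = 4: f ≡ 0 at y ∈ ∅; g ≡ 0 at y ∈ ∅; common: ∅.
  x = 5: f ≡ 0 at y ∈ {5}; g ≡ 0 at y ∈ {4, 7}; common: ∅.
  x = 6: f ≡ 0 at y ∈ {3}; g ≡ 0 at y ∈ {3, 6}; common: {3}.
  x = 7: f ≡ 0 at y ∈ {6}; g ≡ 0 at y ∈ ∅; common: ∅.
  x = 8: f ≡ 0 at y ∈ {2}; g ≡ 0 at y ∈ {8}; common: ∅.
  x = 9: f ≡ 0 at y ∈ {4}; g ≡ 0 at y ∈ ∅; common: ∅.
  x = 10: f ≡ 0 at y ∈ {9}; g ≡ 0 at y ∈ {0, 1}; common: ∅.
Collecting: common zeros = {(6, 3)}, so the count is 1.
Comparison with the Bézout bound: 1 ≤ 4 = deg(f)·deg(g), as expected for curves with no common component (the affine F_11-count falls short of the bound because intersections may lie at infinity, over extension fields, or carry multiplicity).


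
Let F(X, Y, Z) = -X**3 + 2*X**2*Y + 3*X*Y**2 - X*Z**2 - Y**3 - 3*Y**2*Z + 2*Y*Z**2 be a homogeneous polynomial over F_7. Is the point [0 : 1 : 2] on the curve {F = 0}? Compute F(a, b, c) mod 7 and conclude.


F(0,1,2) ≡ 1 (mod 7); P is NOT on the curve.

Evaluate F(0, 1, 2) term-by-term (mod 7).
  -X**3 ↦ -1·0·1·1 = 0
  2*X**2*Y ↦ 2·0·1·1 = 0
  3*X*Y**2 ↦ 3·0·1·1 = 0
  -X*Z**2 ↦ -1·0·1·4 = 0
  -Y**3 ↦ -1·1·1·1 = -1
  -3*Y**2*Z ↦ -3·1·1·2 = -6
  2*Y*Z**2 ↦ 2·1·1·4 = 8
Sum: F(0, 1, 2) = (0) + (0) + (0) + (0) + (-1) + (-6) + (8) = 1.
Reducing mod 7: 1 ≡ 1 (mod 7).
Since F(a, b, c) ≡ 1 ≠ 0 (mod 7), P does NOT lie on the curve.


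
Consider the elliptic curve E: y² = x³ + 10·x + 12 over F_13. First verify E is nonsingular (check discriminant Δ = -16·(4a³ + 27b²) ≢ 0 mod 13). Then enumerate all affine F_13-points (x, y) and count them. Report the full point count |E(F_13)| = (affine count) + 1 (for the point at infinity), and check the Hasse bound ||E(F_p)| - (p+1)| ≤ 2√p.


Affine points = {(0, 5), (0, 8), (1, 6), (1, 7), (2, 1), (2, 12), (3, 2), (3, 11), (4, 5), (4, 8), (7, 3), (7, 10), (9, 5), (9, 8), (11, 6), (11, 7), (12, 1), (12, 12)}; affine count = 18; |E(F_13)| = 19.

Discriminant check: Δ ∝ 4a³ + 27b² = 4·10³ + 27·12² = 4·1000 + 27·144 ≡ 10 (mod 13). Nonzero ⇒ E is nonsingular.
For each x ∈ F_13, compute rhs = x³ + 10·x + 12 mod 13, then count y ∈ F_13 with y² ≡ rhs.
  x = 0: rhs = 12, matching y values: 5, 8 (2 points).
  x = 1: rhs = 10, matching y values: 6, 7 (2 points).
  x = 2: rhs = 1, matching y values: 1, 12 (2 points).
  x = 3: rhs = 4, matching y values: 2, 11 (2 points).
  x = 4: rhs = 12, matching y values: 5, 8 (2 points).
  x = 5: rhs = 5, matching y values: none (0 points).
  x = 6: rhs = 2, matching y values: none (0 points).
  x = 7: rhs = 9, matching y values: 3, 10 (2 points).
  x = 8: rhs = 6, matching y values: none (0 points).
  x = 9: rhs = 12, matching y values: 5, 8 (2 points).
  x = 10: rhs = 7, matching y values: none (0 points).
  x = 11: rhs = 10, matching y values: 6, 7 (2 points).
  x = 12: rhs = 1, matching y values: 1, 12 (2 points).
Total affine count: 18.
Full point count |E(F_13)| = 18 + 1 = 19.
Hasse bound: |19 − (13+1)| = |5| = 5 ≤ 2√13 ≈ 7.2111 ✓.


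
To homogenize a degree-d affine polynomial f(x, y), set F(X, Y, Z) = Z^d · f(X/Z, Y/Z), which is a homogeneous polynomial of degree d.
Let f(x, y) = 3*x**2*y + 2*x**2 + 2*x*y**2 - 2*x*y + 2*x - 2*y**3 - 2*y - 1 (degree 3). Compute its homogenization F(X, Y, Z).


F(X, Y, Z) = 3*X**2*Y + 2*X**2*Z + 2*X*Y**2 - 2*X*Y*Z + 2*X*Z**2 - 2*Y**3 - 2*Y*Z**2 - Z**3

deg(f) = 3.
Substitute x = X/Z, y = Y/Z into f, then multiply by Z^3.
  monomial 3·x^2·y^1 ↦ 3·X^2·Y^1·Z^0.
  monomial 2·x^2·y^0 ↦ 2·X^2·Y^0·Z^1.
  monomial 2·x^1·y^2 ↦ 2·X^1·Y^2·Z^0.
  monomial -2·x^1·y^1 ↦ -2·X^1·Y^1·Z^1.
  monomial 2·x^1·y^0 ↦ 2·X^1·Y^0·Z^2.
  monomial -2·x^0·y^3 ↦ -2·X^0·Y^3·Z^0.
  monomial -2·x^0·y^1 ↦ -2·X^0·Y^1·Z^2.
  monomial -1·x^0·y^0 ↦ -1·X^0·Y^0·Z^3.
Collecting: F(X, Y, Z) = 3*X**2*Y + 2*X**2*Z + 2*X*Y**2 - 2*X*Y*Z + 2*X*Z**2 - 2*Y**3 - 2*Y*Z**2 - Z**3.


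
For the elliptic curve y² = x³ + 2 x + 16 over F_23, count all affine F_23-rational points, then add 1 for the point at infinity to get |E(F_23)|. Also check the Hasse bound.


Affine points = {(0, 4), (0, 19), (3, 7), (3, 16), (5, 6), (5, 17), (9, 2), (9, 21), (10, 1), (10, 22), (11, 9), (11, 14), (13, 10), (13, 13), (16, 2), (16, 21), (17, 8), (17, 15), (19, 6), (19, 17), (20, 11), (20, 12), (21, 2), (21, 21), (22, 6), (22, 17)}; affine count = 26; |E(F_23)| = 27.

Discriminant check: Δ ∝ 4a³ + 27b² = 4·2³ + 27·16² = 4·8 + 27·256 ≡ 21 (mod 23). Nonzero ⇒ E is nonsingular.
For each x ∈ F_23, compute rhs = x³ + 2·x + 16 mod 23, then count y ∈ F_23 with y² ≡ rhs.
  x = 0: rhs = 16, matching y values: 4, 19 (2 points).
  x = 1: rhs = 19, matching y values: none (0 points).
  x = 2: rhs = 5, matching y values: none (0 points).
  x = 3: rhs = 3, matching y values: 7, 16 (2 points).
  x = 4: rhs = 19, matching y values: none (0 points).
  x = 5: rhs = 13, matching y values: 6, 17 (2 points).
  x = 6: rhs = 14, matching y values: none (0 points).
  x = 7: rhs = 5, matching y values: none (0 points).
  x = 8: rhs = 15, matching y values: none (0 points).
  x = 9: rhs = 4, matching y values: 2, 21 (2 points).
  x = 10: rhs = 1, matching y values: 1, 22 (2 points).
  x = 11: rhs = 12, matching y values: 9, 14 (2 points).
  x = 12: rhs = 20, matching y values: none (0 points).
  x = 13: rhs = 8, matching y values: 10, 13 (2 points).
  x = 14: rhs = 5, matching y values: none (0 points).
  x = 15: rhs = 17, matching y values: none (0 points).
  x = 16: rhs = 4, matching y values: 2, 21 (2 points).
  x = 17: rhs = 18, matching y values: 8, 15 (2 points).
  x = 18: rhs = 19, matching y values: none (0 points).
  x = 19: rhs = 13, matching y values: 6, 17 (2 points).
  x = 20: rhs = 6, matching y values: 11, 12 (2 points).
  x = 21: rhs = 4, matching y values: 2, 21 (2 points).
  x = 22: rhs = 13, matching y values: 6, 17 (2 points).
Total affine count: 26.
Full point count |E(F_23)| = 26 + 1 = 27.
Hasse bound: |27 − (23+1)| = |3| = 3 ≤ 2√23 ≈ 9.5917 ✓.


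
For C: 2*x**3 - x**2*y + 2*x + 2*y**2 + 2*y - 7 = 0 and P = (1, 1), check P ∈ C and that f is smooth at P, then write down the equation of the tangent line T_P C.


Tangent line at P: 6*x + 5*y - 11 = 0.

Step 1: f(1, 1) = 0, so P lies on C.
Step 2: partial derivatives
  f_x(x, y) = 6*x**2 - 2*x*y + 2, f_y(x, y) = -x**2 + 4*y + 2.
  f_x(P) = 6, f_y(P) = 5 (gradient nonzero, so P is smooth).
Step 3: tangent line at P: 6·(x − 1) + 5·(y − 1) = 0.
Expanding: 6*x + 5*y - 11 = 0.


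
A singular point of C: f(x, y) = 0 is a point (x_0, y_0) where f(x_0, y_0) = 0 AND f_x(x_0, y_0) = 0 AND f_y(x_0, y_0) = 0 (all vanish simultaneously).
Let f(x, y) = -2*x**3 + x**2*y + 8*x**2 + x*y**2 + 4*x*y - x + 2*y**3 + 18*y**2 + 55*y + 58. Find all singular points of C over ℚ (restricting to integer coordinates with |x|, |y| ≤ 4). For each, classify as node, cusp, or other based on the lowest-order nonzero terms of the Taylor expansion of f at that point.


Singular points: {(1, -3)}; classification: node.

Compute partial derivatives:
  f_x = -6*x**2 + 2*x*y + 16*x + y**2 + 4*y - 1.
  f_y = x**2 + 2*x*y + 4*x + 6*y**2 + 36*y + 55.
Scan x_0 ∈ {−4, ..., 4}. For each x_0, f_y(x_0, y) is a polynomial in y; find its integer roots y ∈ {−4, ..., 4}, then test f_x and f at those candidates.
  x = -4: f_y(-4, y) = 6*y**2 + 28*y + 55; no integer root y with |y| ≤ 4.
  x = -3: f_y(-3, y) = 6*y**2 + 30*y + 52; no integer root y with |y| ≤ 4.
  x = -2: f_y(-2, y) = 6*y**2 + 32*y + 51; no integer root y with |y| ≤ 4.
  x = -1: f_y(-1, y) = 6*y**2 + 34*y + 52; no integer root y with |y| ≤ 4.
  x = 0: f_y(0, y) = 6*y**2 + 36*y + 55; no integer root y with |y| ≤ 4.
  x = 1: f_y(1, y) = 6*y**2 + 38*y + 60; vanishes at y ∈ {-3}. (1, -3): f_x = 0, f = 0 — SINGULAR.
  x = 2: f_y(2, y) = 6*y**2 + 40*y + 67; no integer root y with |y| ≤ 4.
  x = 3: f_y(3, y) = 6*y**2 + 42*y + 76; no integer root y with |y| ≤ 4.
  x = 4: f_y(4, y) = 6*y**2 + 44*y + 87; no integer root y with |y| ≤ 4.
Only singular point on the grid: (1, -3).
Classify: substitute x = 1 + u, y = -3 + v and expand: f = -2*u**3 + u**2*v - u**2 + u*v**2 + 2*v**3 + v**2.
No constant or linear terms (consistent with a singular point). Quadratic part: -u**2 + v**2. Cubic part: -2*u**3 + u**2*v + u*v**2 + 2*v**3.
The quadratic part v**2 - u**2 = (v − u)(v + u) splits into two distinct linear factors, so there are two distinct tangent lines y − -3 = ±(x − 1) — this is a node (ordinary double point).
Classification: node.


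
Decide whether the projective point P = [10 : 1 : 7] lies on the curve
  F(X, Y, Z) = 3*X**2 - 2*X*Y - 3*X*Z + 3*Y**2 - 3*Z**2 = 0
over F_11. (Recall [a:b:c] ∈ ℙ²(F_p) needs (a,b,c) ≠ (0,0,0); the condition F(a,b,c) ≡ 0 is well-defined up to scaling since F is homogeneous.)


F(10,1,7) ≡ 3 (mod 11); P is NOT on the curve.

Evaluate F(10, 1, 7) term-by-term (mod 11).
  3*X**2 ↦ 3·100·1·1 = 300
  -2*X*Y ↦ -2·10·1·1 = -20
  -3*X*Z ↦ -3·10·1·7 = -210
  3*Y**2 ↦ 3·1·1·1 = 3
  -3*Z**2 ↦ -3·1·1·49 = -147
Sum: F(10, 1, 7) = (300) + (-20) + (-210) + (3) + (-147) = -74.
Reducing mod 11: -74 ≡ 3 (mod 11).
Since F(a, b, c) ≡ 3 ≠ 0 (mod 11), P does NOT lie on the curve.


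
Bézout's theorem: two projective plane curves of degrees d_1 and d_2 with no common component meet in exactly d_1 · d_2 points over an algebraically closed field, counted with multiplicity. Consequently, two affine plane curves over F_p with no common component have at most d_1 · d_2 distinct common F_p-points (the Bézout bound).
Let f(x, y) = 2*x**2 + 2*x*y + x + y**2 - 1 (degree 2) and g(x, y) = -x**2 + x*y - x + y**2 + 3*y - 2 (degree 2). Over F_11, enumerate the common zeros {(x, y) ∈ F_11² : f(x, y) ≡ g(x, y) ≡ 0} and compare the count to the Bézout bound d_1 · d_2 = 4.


Common zeros: {(6, 0)}; count = 1; Bézout bound = 4.

deg(f) = 2, deg(g) = 2, so Bézout bound = 4.
Scan x ∈ F_11. For each x, list the y ∈ F_11 with f(x, y) ≡ 0 and those with g(x, y) ≡ 0 (mod 11); the common zeros in that column are the intersection.
  x = 0: f ≡ 0 at y ∈ {1, 10}; g ≡ 0 at y ∈ ∅; common: ∅.
  x = 1: f ≡ 0 at y ∈ ∅; g ≡ 0 at y ∈ ∅; common: ∅.
  x = 2: f ≡ 0 at y ∈ ∅; g ≡ 0 at y ∈ ∅; common: ∅.
  x = 3: f ≡ 0 at y ∈ {8}; g ≡ 0 at y ∈ {7, 9}; common: ∅.
  x = 4: f ≡ 0 at y ∈ {1, 2}; g ≡ 0 at y ∈ {0, 4}; common: ∅.
  x = 5: f ≡ 0 at y ∈ {4, 8}; g ≡ 0 at y ∈ {5, 9}; common: ∅.
  x = 6: f ≡ 0 at y ∈ {0, 10}; g ≡ 0 at y ∈ {0, 2}; common: {0}.
  x = 7: f ≡ 0 at y ∈ {4}; g ≡ 0 at y ∈ ∅; common: ∅.
  x = 8: f ≡ 0 at y ∈ ∅; g ≡ 0 at y ∈ ∅; common: ∅.
  x = 9: f ≡ 0 at y ∈ ∅; g ≡ 0 at y ∈ ∅; common: ∅.
  x = 10: f ≡ 0 at y ∈ {0, 2}; g ≡ 0 at y ∈ {4, 5}; common: ∅.
Collecting: common zeros = {(6, 0)}, so the count is 1.
Comparison with the Bézout bound: 1 ≤ 4 = deg(f)·deg(g), as expected for curves with no common component (the affine F_11-count falls short of the bound because intersections may lie at infinity, over extension fields, or carry multiplicity).


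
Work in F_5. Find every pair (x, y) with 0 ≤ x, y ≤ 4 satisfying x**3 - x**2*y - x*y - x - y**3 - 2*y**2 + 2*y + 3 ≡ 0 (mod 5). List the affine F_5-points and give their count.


Affine F_5-points: {(0, 4), (1, 1), (2, 2), (4, 4)}; count = 4.

For each of the 25 pairs (x, y) ∈ F_5², evaluate f(x, y) mod 5. Record the zeros.
  x = 0: [0↦3, 1↦2, 2↦1, 3↦4, 4↦0]  zeros at y ∈ {4}
  x = 1: [0↦3, 1↦0, 2↦2, 3↦3, 4↦2]  zeros at y ∈ {1}
  x = 2: [0↦4, 1↦2, 2↦0, 3↦2, 4↦2]  zeros at y ∈ {2}
  x = 3: [0↦2, 1↦4, 2↦1, 3↦2, 4↦1]  zeros at y ∈ ∅
  x = 4: [0↦3, 1↦2, 2↦1, 3↦4, 4↦0]  zeros at y ∈ {4}
Collecting zeros: affine points = {(0, 4), (1, 1), (2, 2), (4, 4)}.
Total count |C(F_5)_aff| = 4.


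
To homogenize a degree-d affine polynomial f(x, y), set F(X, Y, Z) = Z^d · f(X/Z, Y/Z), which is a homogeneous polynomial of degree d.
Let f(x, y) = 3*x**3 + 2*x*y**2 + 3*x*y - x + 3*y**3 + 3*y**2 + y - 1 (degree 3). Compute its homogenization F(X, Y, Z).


F(X, Y, Z) = 3*X**3 + 2*X*Y**2 + 3*X*Y*Z - X*Z**2 + 3*Y**3 + 3*Y**2*Z + Y*Z**2 - Z**3

deg(f) = 3.
Substitute x = X/Z, y = Y/Z into f, then multiply by Z^3.
  monomial 3·x^3·y^0 ↦ 3·X^3·Y^0·Z^0.
  monomial 2·x^1·y^2 ↦ 2·X^1·Y^2·Z^0.
  monomial 3·x^1·y^1 ↦ 3·X^1·Y^1·Z^1.
  monomial -1·x^1·y^0 ↦ -1·X^1·Y^0·Z^2.
  monomial 3·x^0·y^3 ↦ 3·X^0·Y^3·Z^0.
  monomial 3·x^0·y^2 ↦ 3·X^0·Y^2·Z^1.
  monomial 1·x^0·y^1 ↦ 1·X^0·Y^1·Z^2.
  monomial -1·x^0·y^0 ↦ -1·X^0·Y^0·Z^3.
Collecting: F(X, Y, Z) = 3*X**3 + 2*X*Y**2 + 3*X*Y*Z - X*Z**2 + 3*Y**3 + 3*Y**2*Z + Y*Z**2 - Z**3.


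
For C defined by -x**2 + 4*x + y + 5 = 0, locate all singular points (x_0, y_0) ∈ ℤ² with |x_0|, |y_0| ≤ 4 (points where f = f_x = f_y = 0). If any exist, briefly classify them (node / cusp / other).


No singular points in the scanned grid; C is smooth there.

Compute partial derivatives:
  f_x = 4 - 2*x.
  f_y = 1.
f_y = 1 is a nonzero constant, so f_y never vanishes: no point (x, y) can satisfy f = f_x = f_y = 0. In particular no (x, y) ∈ {−4, ..., 4}² is singular; the curve is smooth.


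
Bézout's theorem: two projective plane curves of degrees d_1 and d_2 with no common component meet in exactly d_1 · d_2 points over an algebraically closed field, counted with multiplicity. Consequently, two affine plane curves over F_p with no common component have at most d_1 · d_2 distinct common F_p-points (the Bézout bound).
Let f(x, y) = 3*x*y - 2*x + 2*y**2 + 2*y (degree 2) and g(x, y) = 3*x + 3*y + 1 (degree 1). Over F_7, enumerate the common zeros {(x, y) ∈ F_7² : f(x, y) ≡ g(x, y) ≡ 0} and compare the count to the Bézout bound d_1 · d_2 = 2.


Common zeros: {(4, 5)}; count = 1; Bézout bound = 2.

deg(f) = 2, deg(g) = 1, so Bézout bound = 2.
Scan x ∈ F_7. For each x, list the y ∈ F_7 with f(x, y) ≡ 0 and those with g(x, y) ≡ 0 (mod 7); the common zeros in that column are the intersection.
  x = 0: f ≡ 0 at y ∈ {0, 6}; g ≡ 0 at y ∈ {2}; common: ∅.
  x = 1: f ≡ 0 at y ∈ ∅; g ≡ 0 at y ∈ {1}; common: ∅.
  x = 2: f ≡ 0 at y ∈ ∅; g ≡ 0 at y ∈ {0}; common: ∅.
  x = 3: f ≡ 0 at y ∈ {1, 4}; g ≡ 0 at y ∈ {6}; common: ∅.
  x = 4: f ≡ 0 at y ∈ {2, 5}; g ≡ 0 at y ∈ {5}; common: {5}.
  x = 5: f ≡ 0 at y ∈ ∅; g ≡ 0 at y ∈ {4}; common: ∅.
  x = 6: f ≡ 0 at y ∈ ∅; g ≡ 0 at y ∈ {3}; common: ∅.
Collecting: common zeros = {(4, 5)}, so the count is 1.
Comparison with the Bézout bound: 1 ≤ 2 = deg(f)·deg(g), as expected for curves with no common component (the affine F_7-count falls short of the bound because intersections may lie at infinity, over extension fields, or carry multiplicity).


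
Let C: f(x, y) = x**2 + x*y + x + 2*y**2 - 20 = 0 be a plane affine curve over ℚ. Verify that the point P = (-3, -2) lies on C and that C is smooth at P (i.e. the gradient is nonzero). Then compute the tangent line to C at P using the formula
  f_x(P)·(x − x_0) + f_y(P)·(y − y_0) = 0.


Tangent line at P: -7*x - 11*y - 43 = 0.

Step 1: f(-3, -2) = 0, so P lies on C.
Step 2: partial derivatives
  f_x(x, y) = 2*x + y + 1, f_y(x, y) = x + 4*y.
  f_x(P) = -7, f_y(P) = -11 (gradient nonzero, so P is smooth).
Step 3: tangent line at P: -7·(x − -3) + -11·(y − -2) = 0.
Expanding: -7*x - 11*y - 43 = 0.


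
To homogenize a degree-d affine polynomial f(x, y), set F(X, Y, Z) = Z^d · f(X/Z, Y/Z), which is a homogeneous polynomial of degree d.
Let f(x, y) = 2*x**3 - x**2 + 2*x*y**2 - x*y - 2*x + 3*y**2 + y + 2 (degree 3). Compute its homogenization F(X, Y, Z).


F(X, Y, Z) = 2*X**3 - X**2*Z + 2*X*Y**2 - X*Y*Z - 2*X*Z**2 + 3*Y**2*Z + Y*Z**2 + 2*Z**3

deg(f) = 3.
Substitute x = X/Z, y = Y/Z into f, then multiply by Z^3.
  monomial 2·x^3·y^0 ↦ 2·X^3·Y^0·Z^0.
  monomial -1·x^2·y^0 ↦ -1·X^2·Y^0·Z^1.
  monomial 2·x^1·y^2 ↦ 2·X^1·Y^2·Z^0.
  monomial -1·x^1·y^1 ↦ -1·X^1·Y^1·Z^1.
  monomial -2·x^1·y^0 ↦ -2·X^1·Y^0·Z^2.
  monomial 3·x^0·y^2 ↦ 3·X^0·Y^2·Z^1.
  monomial 1·x^0·y^1 ↦ 1·X^0·Y^1·Z^2.
  monomial 2·x^0·y^0 ↦ 2·X^0·Y^0·Z^3.
Collecting: F(X, Y, Z) = 2*X**3 - X**2*Z + 2*X*Y**2 - X*Y*Z - 2*X*Z**2 + 3*Y**2*Z + Y*Z**2 + 2*Z**3.


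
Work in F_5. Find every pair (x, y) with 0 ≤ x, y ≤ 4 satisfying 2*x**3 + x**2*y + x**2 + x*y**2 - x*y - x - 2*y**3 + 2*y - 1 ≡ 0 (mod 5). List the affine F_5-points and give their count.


Affine F_5-points: {(4, 1)}; count = 1.

For each of the 25 pairs (x, y) ∈ F_5², evaluate f(x, y) mod 5. Record the zeros.
  x = 0: [0↦4, 1↦4, 2↦2, 3↦1, 4↦4]  zeros at y ∈ ∅
  x = 1: [0↦1, 1↦2, 2↦3, 3↦2, 4↦2]  zeros at y ∈ ∅
  x = 2: [0↦2, 1↦1, 2↦2, 3↦3, 4↦2]  zeros at y ∈ ∅
  x = 3: [0↦4, 1↦3, 2↦1, 3↦1, 4↦1]  zeros at y ∈ ∅
  x = 4: [0↦4, 1↦0, 2↦2, 3↦3, 4↦1]  zeros at y ∈ {1}
Collecting zeros: affine points = {(4, 1)}.
Total count |C(F_5)_aff| = 1.


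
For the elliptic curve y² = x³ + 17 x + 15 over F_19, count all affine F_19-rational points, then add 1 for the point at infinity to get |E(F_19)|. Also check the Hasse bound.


Affine points = {(2, 0), (3, 6), (3, 13), (5, 4), (5, 15), (8, 6), (8, 13), (9, 2), (9, 17), (10, 8), (10, 11), (12, 3), (12, 16), (13, 1), (13, 18), (15, 4), (15, 15), (17, 7), (17, 12), (18, 4), (18, 15)}; affine count = 21; |E(F_19)| = 22.

Discriminant check: Δ ∝ 4a³ + 27b² = 4·17³ + 27·15² = 4·4913 + 27·225 ≡ 1 (mod 19). Nonzero ⇒ E is nonsingular.
For each x ∈ F_19, compute rhs = x³ + 17·x + 15 mod 19, then count y ∈ F_19 with y² ≡ rhs.
  x = 0: rhs = 15, matching y values: none (0 points).
  x = 1: rhs = 14, matching y values: none (0 points).
  x = 2: rhs = 0, matching y values: 0 (1 points).
  x = 3: rhs = 17, matching y values: 6, 13 (2 points).
  x = 4: rhs = 14, matching y values: none (0 points).
  x = 5: rhs = 16, matching y values: 4, 15 (2 points).
  x = 6: rhs = 10, matching y values: none (0 points).
  x = 7: rhs = 2, matching y values: none (0 points).
  x = 8: rhs = 17, matching y values: 6, 13 (2 points).
  x = 9: rhs = 4, matching y values: 2, 17 (2 points).
  x = 10: rhs = 7, matching y values: 8, 11 (2 points).
  x = 11: rhs = 13, matching y values: none (0 points).
  x = 12: rhs = 9, matching y values: 3, 16 (2 points).
  x = 13: rhs = 1, matching y values: 1, 18 (2 points).
  x = 14: rhs = 14, matching y values: none (0 points).
  x = 15: rhs = 16, matching y values: 4, 15 (2 points).
  x = 16: rhs = 13, matching y values: none (0 points).
  x = 17: rhs = 11, matching y values: 7, 12 (2 points).
  x = 18: rhs = 16, matching y values: 4, 15 (2 points).
Total affine count: 21.
Full point count |E(F_19)| = 21 + 1 = 22.
Hasse bound: |22 − (19+1)| = |2| = 2 ≤ 2√19 ≈ 8.7178 ✓.


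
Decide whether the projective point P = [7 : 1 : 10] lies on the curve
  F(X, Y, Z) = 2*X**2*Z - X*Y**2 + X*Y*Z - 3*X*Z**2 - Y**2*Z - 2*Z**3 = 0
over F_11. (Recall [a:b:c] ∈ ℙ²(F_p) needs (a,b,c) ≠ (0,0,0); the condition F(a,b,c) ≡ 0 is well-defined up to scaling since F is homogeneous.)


F(7,1,10) ≡ 2 (mod 11); P is NOT on the curve.

Evaluate F(7, 1, 10) term-by-term (mod 11).
  2*X**2*Z ↦ 2·49·1·10 = 980
  -X*Y**2 ↦ -1·7·1·1 = -7
  X*Y*Z ↦ 1·7·1·10 = 70
  -3*X*Z**2 ↦ -3·7·1·100 = -2100
  -Y**2*Z ↦ -1·1·1·10 = -10
  -2*Z**3 ↦ -2·1·1·1000 = -2000
Sum: F(7, 1, 10) = (980) + (-7) + (70) + (-2100) + (-10) + (-2000) = -3067.
Reducing mod 11: -3067 ≡ 2 (mod 11).
Since F(a, b, c) ≡ 2 ≠ 0 (mod 11), P does NOT lie on the curve.


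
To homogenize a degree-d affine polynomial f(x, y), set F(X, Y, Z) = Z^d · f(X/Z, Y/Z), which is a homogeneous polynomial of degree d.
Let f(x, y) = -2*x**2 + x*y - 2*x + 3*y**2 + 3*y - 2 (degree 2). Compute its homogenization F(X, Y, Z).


F(X, Y, Z) = -2*X**2 + X*Y - 2*X*Z + 3*Y**2 + 3*Y*Z - 2*Z**2

deg(f) = 2.
Substitute x = X/Z, y = Y/Z into f, then multiply by Z^2.
  monomial -2·x^2·y^0 ↦ -2·X^2·Y^0·Z^0.
  monomial 1·x^1·y^1 ↦ 1·X^1·Y^1·Z^0.
  monomial -2·x^1·y^0 ↦ -2·X^1·Y^0·Z^1.
  monomial 3·x^0·y^2 ↦ 3·X^0·Y^2·Z^0.
  monomial 3·x^0·y^1 ↦ 3·X^0·Y^1·Z^1.
  monomial -2·x^0·y^0 ↦ -2·X^0·Y^0·Z^2.
Collecting: F(X, Y, Z) = -2*X**2 + X*Y - 2*X*Z + 3*Y**2 + 3*Y*Z - 2*Z**2.


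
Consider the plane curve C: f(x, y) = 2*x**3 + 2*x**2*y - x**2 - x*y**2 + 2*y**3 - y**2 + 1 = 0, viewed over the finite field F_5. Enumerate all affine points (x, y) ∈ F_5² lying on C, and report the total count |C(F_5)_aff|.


Affine F_5-points: {(2, 1), (2, 4)}; count = 2.

For each of the 25 pairs (x, y) ∈ F_5², evaluate f(x, y) mod 5. Record the zeros.
  x = 0: [0↦1, 1↦2, 2↦3, 3↦1, 4↦3]  zeros at y ∈ ∅
  x = 1: [0↦2, 1↦4, 2↦4, 3↦4, 4↦1]  zeros at y ∈ ∅
  x = 2: [0↦3, 1↦0, 2↦3, 3↦4, 4↦0]  zeros at y ∈ {1, 4}
  x = 3: [0↦1, 1↦2, 2↦2, 3↦3, 4↦2]  zeros at y ∈ ∅
  x = 4: [0↦3, 1↦2, 2↦3, 3↦3, 4↦4]  zeros at y ∈ ∅
Collecting zeros: affine points = {(2, 1), (2, 4)}.
Total count |C(F_5)_aff| = 2.


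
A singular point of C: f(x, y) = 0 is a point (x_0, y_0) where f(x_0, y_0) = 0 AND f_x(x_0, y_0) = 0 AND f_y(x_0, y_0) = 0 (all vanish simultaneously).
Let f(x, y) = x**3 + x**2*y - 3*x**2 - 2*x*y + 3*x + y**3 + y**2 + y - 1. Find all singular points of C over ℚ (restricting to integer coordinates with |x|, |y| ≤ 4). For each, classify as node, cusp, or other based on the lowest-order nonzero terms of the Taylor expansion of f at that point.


Singular points: {(1, 0)}; classification: cusp.

Compute partial derivatives:
  f_x = 3*x**2 + 2*x*y - 6*x - 2*y + 3.
  f_y = x**2 - 2*x + 3*y**2 + 2*y + 1.
Scan x_0 ∈ {−4, ..., 4}. For each x_0, f_y(x_0, y) is a polynomial in y; find its integer roots y ∈ {−4, ..., 4}, then test f_x and f at those candidates.
  x = -4: f_y(-4, y) = 3*y**2 + 2*y + 25; no integer root y with |y| ≤ 4.
  x = -3: f_y(-3, y) = 3*y**2 + 2*y + 16; no integer root y with |y| ≤ 4.
  x = -2: f_y(-2, y) = 3*y**2 + 2*y + 9; no integer root y with |y| ≤ 4.
  x = -1: f_y(-1, y) = 3*y**2 + 2*y + 4; no integer root y with |y| ≤ 4.
  x = 0: f_y(0, y) = 3*y**2 + 2*y + 1; no integer root y with |y| ≤ 4.
  x = 1: f_y(1, y) = 3*y**2 + 2*y; vanishes at y ∈ {0}. (1, 0): f_x = 0, f = 0 — SINGULAR.
  x = 2: f_y(2, y) = 3*y**2 + 2*y + 1; no integer root y with |y| ≤ 4.
  x = 3: f_y(3, y) = 3*y**2 + 2*y + 4; no integer root y with |y| ≤ 4.
  x = 4: f_y(4, y) = 3*y**2 + 2*y + 9; no integer root y with |y| ≤ 4.
Only singular point on the grid: (1, 0).
Classify: substitute x = 1 + u, y = 0 + v and expand: f = u**3 + u**2*v + v**3 + v**2.
No constant or linear terms (consistent with a singular point). Quadratic part: v**2. Cubic part: u**3 + u**2*v + v**3.
The quadratic part v**2 is a perfect square, so there is a single (double) tangent line v = 0, i.e. y = 0. Restricting the cubic part to that line (v = 0) leaves u**3 ≠ 0, so f is not divisible by v and the branch is v² ≈ -u**3 to lowest order — this is a cusp.
Classification: cusp.


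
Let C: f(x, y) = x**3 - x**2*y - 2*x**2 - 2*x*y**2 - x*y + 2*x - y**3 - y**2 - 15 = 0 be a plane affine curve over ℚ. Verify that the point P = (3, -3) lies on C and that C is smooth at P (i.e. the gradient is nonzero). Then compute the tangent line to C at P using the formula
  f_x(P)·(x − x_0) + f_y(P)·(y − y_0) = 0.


Tangent line at P: 20*x + 3*y - 51 = 0.

Step 1: f(3, -3) = 0, so P lies on C.
Step 2: partial derivatives
  f_x(x, y) = 3*x**2 - 2*x*y - 4*x - 2*y**2 - y + 2, f_y(x, y) = -x**2 - 4*x*y - x - 3*y**2 - 2*y.
  f_x(P) = 20, f_y(P) = 3 (gradient nonzero, so P is smooth).
Step 3: tangent line at P: 20·(x − 3) + 3·(y − -3) = 0.
Expanding: 20*x + 3*y - 51 = 0.


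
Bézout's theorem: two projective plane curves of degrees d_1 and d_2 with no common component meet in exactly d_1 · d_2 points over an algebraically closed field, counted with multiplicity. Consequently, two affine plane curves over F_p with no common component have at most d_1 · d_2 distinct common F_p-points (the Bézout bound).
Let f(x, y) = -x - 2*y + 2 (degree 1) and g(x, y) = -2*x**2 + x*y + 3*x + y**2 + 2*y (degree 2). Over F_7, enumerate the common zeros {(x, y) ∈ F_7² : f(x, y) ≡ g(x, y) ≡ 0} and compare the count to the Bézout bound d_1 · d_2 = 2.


Common zeros: ∅; count = 0; Bézout bound = 2.

deg(f) = 1, deg(g) = 2, so Bézout bound = 2.
Scan x ∈ F_7. For each x, list the y ∈ F_7 with f(x, y) ≡ 0 and those with g(x, y) ≡ 0 (mod 7); the common zeros in that column are the intersection.
  x = 0: f ≡ 0 at y ∈ {1}; g ≡ 0 at y ∈ {0, 5}; common: ∅.
  x = 1: f ≡ 0 at y ∈ {4}; g ≡ 0 at y ∈ ∅; common: ∅.
  x = 2: f ≡ 0 at y ∈ {0}; g ≡ 0 at y ∈ ∅; common: ∅.
  x = 3: f ≡ 0 at y ∈ {3}; g ≡ 0 at y ∈ ∅; common: ∅.
  x = 4: f ≡ 0 at y ∈ {6}; g ≡ 0 at y ∈ {3, 5}; common: ∅.
  x = 5: f ≡ 0 at y ∈ {2}; g ≡ 0 at y ∈ {0}; common: ∅.
  x = 6: f ≡ 0 at y ∈ {5}; g ≡ 0 at y ∈ {3}; common: ∅.
Collecting: common zeros = ∅, so the count is 0.
Comparison with the Bézout bound: 0 ≤ 2 = deg(f)·deg(g), as expected for curves with no common component (the affine F_7-count falls short of the bound because intersections may lie at infinity, over extension fields, or carry multiplicity).


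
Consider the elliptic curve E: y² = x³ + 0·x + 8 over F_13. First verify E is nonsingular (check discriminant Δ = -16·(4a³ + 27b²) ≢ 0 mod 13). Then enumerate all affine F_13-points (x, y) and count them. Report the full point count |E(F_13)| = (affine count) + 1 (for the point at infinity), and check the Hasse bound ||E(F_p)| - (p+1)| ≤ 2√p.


Affine points = {(1, 3), (1, 10), (2, 4), (2, 9), (3, 3), (3, 10), (5, 4), (5, 9), (6, 4), (6, 9), (7, 0), (8, 0), (9, 3), (9, 10), (11, 0)}; affine count = 15; |E(F_13)| = 16.

Discriminant check: Δ ∝ 4a³ + 27b² = 4·0³ + 27·8² = 4·0 + 27·64 ≡ 12 (mod 13). Nonzero ⇒ E is nonsingular.
For each x ∈ F_13, compute rhs = x³ + 0·x + 8 mod 13, then count y ∈ F_13 with y² ≡ rhs.
  x = 0: rhs = 8, matching y values: none (0 points).
  x = 1: rhs = 9, matching y values: 3, 10 (2 points).
  x = 2: rhs = 3, matching y values: 4, 9 (2 points).
  x = 3: rhs = 9, matching y values: 3, 10 (2 points).
  x = 4: rhs = 7, matching y values: none (0 points).
  x = 5: rhs = 3, matching y values: 4, 9 (2 points).
  x = 6: rhs = 3, matching y values: 4, 9 (2 points).
  x = 7: rhs = 0, matching y values: 0 (1 points).
  x = 8: rhs = 0, matching y values: 0 (1 points).
  x = 9: rhs = 9, matching y values: 3, 10 (2 points).
  x = 10: rhs = 7, matching y values: none (0 points).
  x = 11: rhs = 0, matching y values: 0 (1 points).
  x = 12: rhs = 7, matching y values: none (0 points).
Total affine count: 15.
Full point count |E(F_13)| = 15 + 1 = 16.
Hasse bound: |16 − (13+1)| = |2| = 2 ≤ 2√13 ≈ 7.2111 ✓.


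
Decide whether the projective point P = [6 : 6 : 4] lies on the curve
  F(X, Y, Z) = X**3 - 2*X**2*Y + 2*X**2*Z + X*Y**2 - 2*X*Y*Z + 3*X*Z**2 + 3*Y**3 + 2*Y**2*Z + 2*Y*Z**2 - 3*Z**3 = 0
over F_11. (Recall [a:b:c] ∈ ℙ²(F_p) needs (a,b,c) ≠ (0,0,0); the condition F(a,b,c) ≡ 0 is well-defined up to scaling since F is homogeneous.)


F(6,6,4) ≡ 3 (mod 11); P is NOT on the curve.

Evaluate F(6, 6, 4) term-by-term (mod 11).
  X**3 ↦ 1·216·1·1 = 216
  -2*X**2*Y ↦ -2·36·6·1 = -432
  2*X**2*Z ↦ 2·36·1·4 = 288
  X*Y**2 ↦ 1·6·36·1 = 216
  -2*X*Y*Z ↦ -2·6·6·4 = -288
  3*X*Z**2 ↦ 3·6·1·16 = 288
  3*Y**3 ↦ 3·1·216·1 = 648
  2*Y**2*Z ↦ 2·1·36·4 = 288
  2*Y*Z**2 ↦ 2·1·6·16 = 192
  -3*Z**3 ↦ -3·1·1·64 = -192
Sum: F(6, 6, 4) = (216) + (-432) + (288) + (216) + (-288) + (288) + (648) + (288) + (192) + (-192) = 1224.
Reducing mod 11: 1224 ≡ 3 (mod 11).
Since F(a, b, c) ≡ 3 ≠ 0 (mod 11), P does NOT lie on the curve.


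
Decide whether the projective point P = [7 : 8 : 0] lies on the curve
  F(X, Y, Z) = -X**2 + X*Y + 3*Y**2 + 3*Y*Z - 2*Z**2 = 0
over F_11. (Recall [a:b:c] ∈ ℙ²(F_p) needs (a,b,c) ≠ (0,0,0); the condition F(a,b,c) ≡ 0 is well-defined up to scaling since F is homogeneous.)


F(7,8,0) ≡ 1 (mod 11); P is NOT on the curve.

Evaluate F(7, 8, 0) term-by-term (mod 11).
  -X**2 ↦ -1·49·1·1 = -49
  X*Y ↦ 1·7·8·1 = 56
  3*Y**2 ↦ 3·1·64·1 = 192
  3*Y*Z ↦ 3·1·8·0 = 0
  -2*Z**2 ↦ -2·1·1·0 = 0
Sum: F(7, 8, 0) = (-49) + (56) + (192) + (0) + (0) = 199.
Reducing mod 11: 199 ≡ 1 (mod 11).
Since F(a, b, c) ≡ 1 ≠ 0 (mod 11), P does NOT lie on the curve.


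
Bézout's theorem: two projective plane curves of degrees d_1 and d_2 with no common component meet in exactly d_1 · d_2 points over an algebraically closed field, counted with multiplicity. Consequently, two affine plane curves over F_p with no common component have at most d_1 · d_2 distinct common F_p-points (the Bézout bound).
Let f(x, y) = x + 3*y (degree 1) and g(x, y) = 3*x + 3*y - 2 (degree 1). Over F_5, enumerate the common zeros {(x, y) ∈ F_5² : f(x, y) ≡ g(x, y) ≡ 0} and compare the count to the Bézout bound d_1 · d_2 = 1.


Common zeros: {(1, 3)}; count = 1; Bézout bound = 1.

deg(f) = 1, deg(g) = 1, so Bézout bound = 1.
Scan x ∈ F_5. For each x, list the y ∈ F_5 with f(x, y) ≡ 0 and those with g(x, y) ≡ 0 (mod 5); the common zeros in that column are the intersection.
  x = 0: f ≡ 0 at y ∈ {0}; g ≡ 0 at y ∈ {4}; common: ∅.
  x = 1: f ≡ 0 at y ∈ {3}; g ≡ 0 at y ∈ {3}; common: {3}.
  x = 2: f ≡ 0 at y ∈ {1}; g ≡ 0 at y ∈ {2}; common: ∅.
  x = 3: f ≡ 0 at y ∈ {4}; g ≡ 0 at y ∈ {1}; common: ∅.
  x = 4: f ≡ 0 at y ∈ {2}; g ≡ 0 at y ∈ {0}; common: ∅.
Collecting: common zeros = {(1, 3)}, so the count is 1.
Comparison with the Bézout bound: 1 ≤ 1 = deg(f)·deg(g), as expected for curves with no common component (the bound is attained).


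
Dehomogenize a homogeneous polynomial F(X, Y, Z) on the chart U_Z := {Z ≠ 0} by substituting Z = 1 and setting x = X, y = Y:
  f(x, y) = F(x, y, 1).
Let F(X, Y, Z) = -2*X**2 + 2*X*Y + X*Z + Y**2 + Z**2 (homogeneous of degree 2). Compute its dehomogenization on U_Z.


f(x, y) = -2*x**2 + 2*x*y + x + y**2 + 1

On U_Z we set Z = 1. Each monomial c·X^i·Y^j·Z^k in F becomes c·x^i·y^j·1^k = c·x^i·y^j.
Substituting Z = 1: F(X, Y, 1) = -2*x**2 + 2*x*y + x + y**2 + 1.
Note: deg(f) ≤ deg(F) = 2; strict inequality happens when F is divisible by Z (lost terms).


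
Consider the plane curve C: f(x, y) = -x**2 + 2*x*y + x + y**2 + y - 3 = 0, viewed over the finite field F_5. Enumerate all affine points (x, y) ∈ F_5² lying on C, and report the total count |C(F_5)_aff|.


Affine F_5-points: {(1, 3), (1, 4), (2, 0), (3, 4), (4, 0), (4, 1)}; count = 6.

For each of the 25 pairs (x, y) ∈ F_5², evaluate f(x, y) mod 5. Record the zeros.
  x = 0: [0↦2, 1↦4, 2↦3, 3↦4, 4↦2]  zeros at y ∈ ∅
  x = 1: [0↦2, 1↦1, 2↦2, 3↦0, 4↦0]  zeros at y ∈ {3, 4}
  x = 2: [0↦0, 1↦1, 2↦4, 3↦4, 4↦1]  zeros at y ∈ {0}
  x = 3: [0↦1, 1↦4, 2↦4, 3↦1, 4↦0]  zeros at y ∈ {4}
  x = 4: [0↦0, 1↦0, 2↦2, 3↦1, 4↦2]  zeros at y ∈ {0, 1}
Collecting zeros: affine points = {(1, 3), (1, 4), (2, 0), (3, 4), (4, 0), (4, 1)}.
Total count |C(F_5)_aff| = 6.


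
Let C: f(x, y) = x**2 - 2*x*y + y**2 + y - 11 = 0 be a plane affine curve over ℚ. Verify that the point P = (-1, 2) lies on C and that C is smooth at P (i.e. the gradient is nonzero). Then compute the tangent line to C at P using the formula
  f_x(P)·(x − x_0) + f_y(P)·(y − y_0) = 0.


Tangent line at P: -6*x + 7*y - 20 = 0.

Step 1: f(-1, 2) = 0, so P lies on C.
Step 2: partial derivatives
  f_x(x, y) = 2*x - 2*y, f_y(x, y) = -2*x + 2*y + 1.
  f_x(P) = -6, f_y(P) = 7 (gradient nonzero, so P is smooth).
Step 3: tangent line at P: -6·(x − -1) + 7·(y − 2) = 0.
Expanding: -6*x + 7*y - 20 = 0.


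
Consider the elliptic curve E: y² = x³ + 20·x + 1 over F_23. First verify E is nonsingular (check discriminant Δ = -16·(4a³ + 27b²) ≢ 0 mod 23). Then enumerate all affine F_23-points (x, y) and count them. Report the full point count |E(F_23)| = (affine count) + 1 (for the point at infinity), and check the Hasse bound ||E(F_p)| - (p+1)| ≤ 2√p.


Affine points = {(0, 1), (0, 22), (2, 7), (2, 16), (7, 1), (7, 22), (8, 11), (8, 12), (9, 6), (9, 17), (14, 9), (14, 14), (16, 1), (16, 22), (18, 11), (18, 12), (19, 8), (19, 15), (20, 11), (20, 12), (22, 7), (22, 16)}; affine count = 22; |E(F_23)| = 23.

Discriminant check: Δ ∝ 4a³ + 27b² = 4·20³ + 27·1² = 4·8000 + 27·1 ≡ 11 (mod 23). Nonzero ⇒ E is nonsingular.
For each x ∈ F_23, compute rhs = x³ + 20·x + 1 mod 23, then count y ∈ F_23 with y² ≡ rhs.
  x = 0: rhs = 1, matching y values: 1, 22 (2 points).
  x = 1: rhs = 22, matching y values: none (0 points).
  x = 2: rhs = 3, matching y values: 7, 16 (2 points).
  x = 3: rhs = 19, matching y values: none (0 points).
  x = 4: rhs = 7, matching y values: none (0 points).
  x = 5: rhs = 19, matching y values: none (0 points).
  x = 6: rhs = 15, matching y values: none (0 points).
  x = 7: rhs = 1, matching y values: 1, 22 (2 points).
  x = 8: rhs = 6, matching y values: 11, 12 (2 points).
  x = 9: rhs = 13, matching y values: 6, 17 (2 points).
  x = 10: rhs = 5, matching y values: none (0 points).
  x = 11: rhs = 11, matching y values: none (0 points).
  x = 12: rhs = 14, matching y values: none (0 points).
  x = 13: rhs = 20, matching y values: none (0 points).
  x = 14: rhs = 12, matching y values: 9, 14 (2 points).
  x = 15: rhs = 19, matching y values: none (0 points).
  x = 16: rhs = 1, matching y values: 1, 22 (2 points).
  x = 17: rhs = 10, matching y values: none (0 points).
  x = 18: rhs = 6, matching y values: 11, 12 (2 points).
  x = 19: rhs = 18, matching y values: 8, 15 (2 points).
  x = 20: rhs = 6, matching y values: 11, 12 (2 points).
  x = 21: rhs = 22, matching y values: none (0 points).
  x = 22: rhs = 3, matching y values: 7, 16 (2 points).
Total affine count: 22.
Full point count |E(F_23)| = 22 + 1 = 23.
Hasse bound: |23 − (23+1)| = |-1| = 1 ≤ 2√23 ≈ 9.5917 ✓.


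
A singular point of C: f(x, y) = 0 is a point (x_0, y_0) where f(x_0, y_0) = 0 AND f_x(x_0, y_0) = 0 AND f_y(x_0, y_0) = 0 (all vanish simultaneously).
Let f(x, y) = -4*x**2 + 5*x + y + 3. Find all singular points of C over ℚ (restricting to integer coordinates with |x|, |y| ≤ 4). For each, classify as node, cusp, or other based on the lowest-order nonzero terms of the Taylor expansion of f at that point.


No singular points in the scanned grid; C is smooth there.

Compute partial derivatives:
  f_x = 5 - 8*x.
  f_y = 1.
f_y = 1 is a nonzero constant, so f_y never vanishes: no point (x, y) can satisfy f = f_x = f_y = 0. In particular no (x, y) ∈ {−4, ..., 4}² is singular; the curve is smooth.


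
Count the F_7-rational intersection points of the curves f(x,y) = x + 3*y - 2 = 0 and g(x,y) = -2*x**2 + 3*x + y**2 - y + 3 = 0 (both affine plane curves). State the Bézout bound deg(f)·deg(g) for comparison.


Common zeros: ∅; count = 0; Bézout bound = 2.

deg(f) = 1, deg(g) = 2, so Bézout bound = 2.
Scan x ∈ F_7. For each x, list the y ∈ F_7 with f(x, y) ≡ 0 and those with g(x, y) ≡ 0 (mod 7); the common zeros in that column are the intersection.
  x = 0: f ≡ 0 at y ∈ {3}; g ≡ 0 at y ∈ ∅; common: ∅.
  x = 1: f ≡ 0 at y ∈ {5}; g ≡ 0 at y ∈ ∅; common: ∅.
  x = 2: f ≡ 0 at y ∈ {0}; g ≡ 0 at y ∈ {3, 5}; common: ∅.
  x = 3: f ≡ 0 at y ∈ {2}; g ≡ 0 at y ∈ {3, 5}; common: ∅.
  x = 4: f ≡ 0 at y ∈ {4}; g ≡ 0 at y ∈ ∅; common: ∅.
  x = 5: f ≡ 0 at y ∈ {6}; g ≡ 0 at y ∈ ∅; common: ∅.
  x = 6: f ≡ 0 at y ∈ {1}; g ≡ 0 at y ∈ {2, 6}; common: ∅.
Collecting: common zeros = ∅, so the count is 0.
Comparison with the Bézout bound: 0 ≤ 2 = deg(f)·deg(g), as expected for curves with no common component (the affine F_7-count falls short of the bound because intersections may lie at infinity, over extension fields, or carry multiplicity).
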